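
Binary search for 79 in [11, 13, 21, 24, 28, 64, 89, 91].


Step 1: lo=0, hi=7, mid=3, val=24
Step 2: lo=4, hi=7, mid=5, val=64
Step 3: lo=6, hi=7, mid=6, val=89

Not found


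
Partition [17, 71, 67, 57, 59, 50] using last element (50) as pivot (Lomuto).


Pivot: 50
  17 <= 50: advance i (no swap)
Place pivot at 1: [17, 50, 67, 57, 59, 71]

Partitioned: [17, 50, 67, 57, 59, 71]


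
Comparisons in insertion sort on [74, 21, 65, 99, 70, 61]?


Algorithm: insertion sort
Input: [74, 21, 65, 99, 70, 61]
Sorted: [21, 61, 65, 70, 74, 99]

12


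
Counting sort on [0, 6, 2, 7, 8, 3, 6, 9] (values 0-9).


Input: [0, 6, 2, 7, 8, 3, 6, 9]
Counts: [1, 0, 1, 1, 0, 0, 2, 1, 1, 1]

Sorted: [0, 2, 3, 6, 6, 7, 8, 9]


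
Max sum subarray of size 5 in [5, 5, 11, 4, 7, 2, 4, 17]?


[0:5]: 32
[1:6]: 29
[2:7]: 28
[3:8]: 34

Max: 34 at [3:8]


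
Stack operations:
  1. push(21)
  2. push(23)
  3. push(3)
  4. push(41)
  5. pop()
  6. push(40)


push(21) -> [21]
push(23) -> [21, 23]
push(3) -> [21, 23, 3]
push(41) -> [21, 23, 3, 41]
pop()->41, [21, 23, 3]
push(40) -> [21, 23, 3, 40]

Final stack: [21, 23, 3, 40]


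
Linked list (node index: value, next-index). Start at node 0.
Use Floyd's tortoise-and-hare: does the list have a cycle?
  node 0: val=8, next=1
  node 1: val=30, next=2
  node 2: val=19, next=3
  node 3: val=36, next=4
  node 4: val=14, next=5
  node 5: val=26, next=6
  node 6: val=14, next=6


Floyd's tortoise (slow, +1) and hare (fast, +2):
  init: slow=0, fast=0
  step 1: slow=1, fast=2
  step 2: slow=2, fast=4
  step 3: slow=3, fast=6
  step 4: slow=4, fast=6
  step 5: slow=5, fast=6
  step 6: slow=6, fast=6
  slow == fast at node 6: cycle detected

Cycle: yes


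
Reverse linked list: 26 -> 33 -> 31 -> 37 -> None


Step 1: curr=26, set curr.next=prev(None) | reversed so far: 26
Step 2: curr=33, set curr.next=prev(26) | reversed so far: 33 -> 26
Step 3: curr=31, set curr.next=prev(33) | reversed so far: 31 -> 33 -> 26
Step 4: curr=37, set curr.next=prev(31) | reversed so far: 37 -> 31 -> 33 -> 26

37 -> 31 -> 33 -> 26 -> None


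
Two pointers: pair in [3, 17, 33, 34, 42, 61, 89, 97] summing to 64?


lo=0(3)+hi=7(97)=100
lo=0(3)+hi=6(89)=92
lo=0(3)+hi=5(61)=64

Yes: 3+61=64


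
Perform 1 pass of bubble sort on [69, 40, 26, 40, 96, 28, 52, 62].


Initial: [69, 40, 26, 40, 96, 28, 52, 62]
Pass 1: [40, 26, 40, 69, 28, 52, 62, 96] (6 swaps)

After 1 pass: [40, 26, 40, 69, 28, 52, 62, 96]


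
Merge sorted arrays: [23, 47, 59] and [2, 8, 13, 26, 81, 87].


Take 2 from B
Take 8 from B
Take 13 from B
Take 23 from A
Take 26 from B
Take 47 from A
Take 59 from A

Merged: [2, 8, 13, 23, 26, 47, 59, 81, 87]


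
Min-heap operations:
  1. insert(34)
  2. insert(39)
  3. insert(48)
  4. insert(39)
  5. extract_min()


insert(34) -> [34]
insert(39) -> [34, 39]
insert(48) -> [34, 39, 48]
insert(39) -> [34, 39, 48, 39]
extract_min()->34, [39, 39, 48]

Final heap: [39, 39, 48]


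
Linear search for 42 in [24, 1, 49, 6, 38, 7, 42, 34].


i=0: 24!=42
i=1: 1!=42
i=2: 49!=42
i=3: 6!=42
i=4: 38!=42
i=5: 7!=42
i=6: 42==42 found!

Found at 6, 7 comps


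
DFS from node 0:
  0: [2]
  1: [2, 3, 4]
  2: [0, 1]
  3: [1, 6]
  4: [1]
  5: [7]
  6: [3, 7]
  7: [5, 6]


Visit 0, push [2]
Visit 2, push [1]
Visit 1, push [4, 3]
Visit 3, push [6]
Visit 6, push [7]
Visit 7, push [5]
Visit 5, push []
Visit 4, push []

DFS order: [0, 2, 1, 3, 6, 7, 5, 4]


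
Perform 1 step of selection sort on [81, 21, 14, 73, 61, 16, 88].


Initial: [81, 21, 14, 73, 61, 16, 88]
Step 1: min=14 at 2
  Swap: [14, 21, 81, 73, 61, 16, 88]

After 1 step: [14, 21, 81, 73, 61, 16, 88]


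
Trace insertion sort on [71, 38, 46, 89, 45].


Initial: [71, 38, 46, 89, 45]
Insert 38: [38, 71, 46, 89, 45]
Insert 46: [38, 46, 71, 89, 45]
Insert 89: [38, 46, 71, 89, 45]
Insert 45: [38, 45, 46, 71, 89]

Sorted: [38, 45, 46, 71, 89]


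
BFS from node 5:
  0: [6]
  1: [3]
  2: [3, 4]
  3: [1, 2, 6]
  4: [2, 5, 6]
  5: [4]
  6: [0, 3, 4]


Visit 5, enqueue [4]
Visit 4, enqueue [2, 6]
Visit 2, enqueue [3]
Visit 6, enqueue [0]
Visit 3, enqueue [1]
Visit 0, enqueue []
Visit 1, enqueue []

BFS order: [5, 4, 2, 6, 3, 0, 1]


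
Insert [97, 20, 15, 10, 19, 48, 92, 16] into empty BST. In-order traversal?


Insert 97: root
Insert 20: L from 97
Insert 15: L from 97 -> L from 20
Insert 10: L from 97 -> L from 20 -> L from 15
Insert 19: L from 97 -> L from 20 -> R from 15
Insert 48: L from 97 -> R from 20
Insert 92: L from 97 -> R from 20 -> R from 48
Insert 16: L from 97 -> L from 20 -> R from 15 -> L from 19

In-order: [10, 15, 16, 19, 20, 48, 92, 97]


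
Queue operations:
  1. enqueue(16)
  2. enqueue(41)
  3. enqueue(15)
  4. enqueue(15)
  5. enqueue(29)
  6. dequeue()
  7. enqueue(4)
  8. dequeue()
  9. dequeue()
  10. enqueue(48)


enqueue(16) -> [16]
enqueue(41) -> [16, 41]
enqueue(15) -> [16, 41, 15]
enqueue(15) -> [16, 41, 15, 15]
enqueue(29) -> [16, 41, 15, 15, 29]
dequeue()->16, [41, 15, 15, 29]
enqueue(4) -> [41, 15, 15, 29, 4]
dequeue()->41, [15, 15, 29, 4]
dequeue()->15, [15, 29, 4]
enqueue(48) -> [15, 29, 4, 48]

Final queue: [15, 29, 4, 48]


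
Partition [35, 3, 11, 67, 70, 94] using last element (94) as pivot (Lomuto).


Pivot: 94
  35 <= 94: advance i (no swap)
  3 <= 94: advance i (no swap)
  11 <= 94: advance i (no swap)
  67 <= 94: advance i (no swap)
  70 <= 94: advance i (no swap)
Place pivot at 5: [35, 3, 11, 67, 70, 94]

Partitioned: [35, 3, 11, 67, 70, 94]


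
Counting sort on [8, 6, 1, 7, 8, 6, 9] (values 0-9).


Input: [8, 6, 1, 7, 8, 6, 9]
Counts: [0, 1, 0, 0, 0, 0, 2, 1, 2, 1]

Sorted: [1, 6, 6, 7, 8, 8, 9]


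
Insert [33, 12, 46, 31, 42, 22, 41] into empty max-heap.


Insert 33: [33]
Insert 12: [33, 12]
Insert 46: [46, 12, 33]
Insert 31: [46, 31, 33, 12]
Insert 42: [46, 42, 33, 12, 31]
Insert 22: [46, 42, 33, 12, 31, 22]
Insert 41: [46, 42, 41, 12, 31, 22, 33]

Final heap: [46, 42, 41, 12, 31, 22, 33]


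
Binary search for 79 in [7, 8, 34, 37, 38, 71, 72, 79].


Step 1: lo=0, hi=7, mid=3, val=37
Step 2: lo=4, hi=7, mid=5, val=71
Step 3: lo=6, hi=7, mid=6, val=72
Step 4: lo=7, hi=7, mid=7, val=79

Found at index 7


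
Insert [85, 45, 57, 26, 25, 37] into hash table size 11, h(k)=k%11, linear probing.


Insert 85: h=8 -> slot 8
Insert 45: h=1 -> slot 1
Insert 57: h=2 -> slot 2
Insert 26: h=4 -> slot 4
Insert 25: h=3 -> slot 3
Insert 37: h=4, 1 probes -> slot 5

Table: [None, 45, 57, 25, 26, 37, None, None, 85, None, None]


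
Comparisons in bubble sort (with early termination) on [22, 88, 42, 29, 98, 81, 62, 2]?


Algorithm: bubble sort (with early termination)
Input: [22, 88, 42, 29, 98, 81, 62, 2]
Sorted: [2, 22, 29, 42, 62, 81, 88, 98]

28


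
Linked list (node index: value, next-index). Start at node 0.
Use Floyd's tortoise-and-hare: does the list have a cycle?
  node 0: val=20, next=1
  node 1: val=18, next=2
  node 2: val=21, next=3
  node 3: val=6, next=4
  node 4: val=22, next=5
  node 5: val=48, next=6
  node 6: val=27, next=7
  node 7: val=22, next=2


Floyd's tortoise (slow, +1) and hare (fast, +2):
  init: slow=0, fast=0
  step 1: slow=1, fast=2
  step 2: slow=2, fast=4
  step 3: slow=3, fast=6
  step 4: slow=4, fast=2
  step 5: slow=5, fast=4
  step 6: slow=6, fast=6
  slow == fast at node 6: cycle detected

Cycle: yes


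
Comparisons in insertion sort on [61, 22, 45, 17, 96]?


Algorithm: insertion sort
Input: [61, 22, 45, 17, 96]
Sorted: [17, 22, 45, 61, 96]

7


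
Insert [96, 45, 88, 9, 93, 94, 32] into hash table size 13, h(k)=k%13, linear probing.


Insert 96: h=5 -> slot 5
Insert 45: h=6 -> slot 6
Insert 88: h=10 -> slot 10
Insert 9: h=9 -> slot 9
Insert 93: h=2 -> slot 2
Insert 94: h=3 -> slot 3
Insert 32: h=6, 1 probes -> slot 7

Table: [None, None, 93, 94, None, 96, 45, 32, None, 9, 88, None, None]


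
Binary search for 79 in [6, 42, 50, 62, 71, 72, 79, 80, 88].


Step 1: lo=0, hi=8, mid=4, val=71
Step 2: lo=5, hi=8, mid=6, val=79

Found at index 6


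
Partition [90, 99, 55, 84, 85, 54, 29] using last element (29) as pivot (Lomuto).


Pivot: 29
Place pivot at 0: [29, 99, 55, 84, 85, 54, 90]

Partitioned: [29, 99, 55, 84, 85, 54, 90]


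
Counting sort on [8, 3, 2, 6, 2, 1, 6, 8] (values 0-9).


Input: [8, 3, 2, 6, 2, 1, 6, 8]
Counts: [0, 1, 2, 1, 0, 0, 2, 0, 2, 0]

Sorted: [1, 2, 2, 3, 6, 6, 8, 8]


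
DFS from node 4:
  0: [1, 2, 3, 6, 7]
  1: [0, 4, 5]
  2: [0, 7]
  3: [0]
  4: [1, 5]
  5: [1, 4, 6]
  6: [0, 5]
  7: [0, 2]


Visit 4, push [5, 1]
Visit 1, push [5, 0]
Visit 0, push [7, 6, 3, 2]
Visit 2, push [7]
Visit 7, push []
Visit 3, push []
Visit 6, push [5]
Visit 5, push []

DFS order: [4, 1, 0, 2, 7, 3, 6, 5]


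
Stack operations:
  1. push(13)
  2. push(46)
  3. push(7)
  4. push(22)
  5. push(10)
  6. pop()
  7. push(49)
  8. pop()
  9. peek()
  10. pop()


push(13) -> [13]
push(46) -> [13, 46]
push(7) -> [13, 46, 7]
push(22) -> [13, 46, 7, 22]
push(10) -> [13, 46, 7, 22, 10]
pop()->10, [13, 46, 7, 22]
push(49) -> [13, 46, 7, 22, 49]
pop()->49, [13, 46, 7, 22]
peek()->22
pop()->22, [13, 46, 7]

Final stack: [13, 46, 7]


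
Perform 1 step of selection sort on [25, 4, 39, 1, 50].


Initial: [25, 4, 39, 1, 50]
Step 1: min=1 at 3
  Swap: [1, 4, 39, 25, 50]

After 1 step: [1, 4, 39, 25, 50]


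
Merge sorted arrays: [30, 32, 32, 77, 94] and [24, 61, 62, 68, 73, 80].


Take 24 from B
Take 30 from A
Take 32 from A
Take 32 from A
Take 61 from B
Take 62 from B
Take 68 from B
Take 73 from B
Take 77 from A
Take 80 from B

Merged: [24, 30, 32, 32, 61, 62, 68, 73, 77, 80, 94]


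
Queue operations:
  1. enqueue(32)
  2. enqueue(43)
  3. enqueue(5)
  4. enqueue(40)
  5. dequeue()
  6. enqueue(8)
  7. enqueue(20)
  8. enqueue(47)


enqueue(32) -> [32]
enqueue(43) -> [32, 43]
enqueue(5) -> [32, 43, 5]
enqueue(40) -> [32, 43, 5, 40]
dequeue()->32, [43, 5, 40]
enqueue(8) -> [43, 5, 40, 8]
enqueue(20) -> [43, 5, 40, 8, 20]
enqueue(47) -> [43, 5, 40, 8, 20, 47]

Final queue: [43, 5, 40, 8, 20, 47]


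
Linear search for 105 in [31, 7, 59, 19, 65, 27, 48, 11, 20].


i=0: 31!=105
i=1: 7!=105
i=2: 59!=105
i=3: 19!=105
i=4: 65!=105
i=5: 27!=105
i=6: 48!=105
i=7: 11!=105
i=8: 20!=105

Not found, 9 comps


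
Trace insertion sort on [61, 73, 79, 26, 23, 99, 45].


Initial: [61, 73, 79, 26, 23, 99, 45]
Insert 73: [61, 73, 79, 26, 23, 99, 45]
Insert 79: [61, 73, 79, 26, 23, 99, 45]
Insert 26: [26, 61, 73, 79, 23, 99, 45]
Insert 23: [23, 26, 61, 73, 79, 99, 45]
Insert 99: [23, 26, 61, 73, 79, 99, 45]
Insert 45: [23, 26, 45, 61, 73, 79, 99]

Sorted: [23, 26, 45, 61, 73, 79, 99]


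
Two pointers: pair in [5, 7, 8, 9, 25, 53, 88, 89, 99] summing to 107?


lo=0(5)+hi=8(99)=104
lo=1(7)+hi=8(99)=106
lo=2(8)+hi=8(99)=107

Yes: 8+99=107


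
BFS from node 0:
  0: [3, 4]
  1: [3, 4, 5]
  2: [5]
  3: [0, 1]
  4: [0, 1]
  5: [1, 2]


Visit 0, enqueue [3, 4]
Visit 3, enqueue [1]
Visit 4, enqueue []
Visit 1, enqueue [5]
Visit 5, enqueue [2]
Visit 2, enqueue []

BFS order: [0, 3, 4, 1, 5, 2]


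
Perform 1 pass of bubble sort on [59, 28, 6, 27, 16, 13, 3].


Initial: [59, 28, 6, 27, 16, 13, 3]
Pass 1: [28, 6, 27, 16, 13, 3, 59] (6 swaps)

After 1 pass: [28, 6, 27, 16, 13, 3, 59]


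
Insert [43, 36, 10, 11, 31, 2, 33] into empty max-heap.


Insert 43: [43]
Insert 36: [43, 36]
Insert 10: [43, 36, 10]
Insert 11: [43, 36, 10, 11]
Insert 31: [43, 36, 10, 11, 31]
Insert 2: [43, 36, 10, 11, 31, 2]
Insert 33: [43, 36, 33, 11, 31, 2, 10]

Final heap: [43, 36, 33, 11, 31, 2, 10]


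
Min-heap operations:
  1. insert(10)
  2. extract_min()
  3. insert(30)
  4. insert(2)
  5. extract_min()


insert(10) -> [10]
extract_min()->10, []
insert(30) -> [30]
insert(2) -> [2, 30]
extract_min()->2, [30]

Final heap: [30]


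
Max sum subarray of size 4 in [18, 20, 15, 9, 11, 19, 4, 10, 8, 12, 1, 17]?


[0:4]: 62
[1:5]: 55
[2:6]: 54
[3:7]: 43
[4:8]: 44
[5:9]: 41
[6:10]: 34
[7:11]: 31
[8:12]: 38

Max: 62 at [0:4]


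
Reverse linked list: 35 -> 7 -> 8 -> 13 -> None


Step 1: curr=35, set curr.next=prev(None) | reversed so far: 35
Step 2: curr=7, set curr.next=prev(35) | reversed so far: 7 -> 35
Step 3: curr=8, set curr.next=prev(7) | reversed so far: 8 -> 7 -> 35
Step 4: curr=13, set curr.next=prev(8) | reversed so far: 13 -> 8 -> 7 -> 35

13 -> 8 -> 7 -> 35 -> None


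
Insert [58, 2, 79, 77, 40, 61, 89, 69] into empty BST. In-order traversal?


Insert 58: root
Insert 2: L from 58
Insert 79: R from 58
Insert 77: R from 58 -> L from 79
Insert 40: L from 58 -> R from 2
Insert 61: R from 58 -> L from 79 -> L from 77
Insert 89: R from 58 -> R from 79
Insert 69: R from 58 -> L from 79 -> L from 77 -> R from 61

In-order: [2, 40, 58, 61, 69, 77, 79, 89]


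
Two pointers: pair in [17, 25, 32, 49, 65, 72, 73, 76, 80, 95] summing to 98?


lo=0(17)+hi=9(95)=112
lo=0(17)+hi=8(80)=97
lo=1(25)+hi=8(80)=105
lo=1(25)+hi=7(76)=101
lo=1(25)+hi=6(73)=98

Yes: 25+73=98


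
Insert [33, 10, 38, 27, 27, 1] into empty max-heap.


Insert 33: [33]
Insert 10: [33, 10]
Insert 38: [38, 10, 33]
Insert 27: [38, 27, 33, 10]
Insert 27: [38, 27, 33, 10, 27]
Insert 1: [38, 27, 33, 10, 27, 1]

Final heap: [38, 27, 33, 10, 27, 1]


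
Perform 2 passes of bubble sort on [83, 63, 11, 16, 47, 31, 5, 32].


Initial: [83, 63, 11, 16, 47, 31, 5, 32]
Pass 1: [63, 11, 16, 47, 31, 5, 32, 83] (7 swaps)
Pass 2: [11, 16, 47, 31, 5, 32, 63, 83] (6 swaps)

After 2 passes: [11, 16, 47, 31, 5, 32, 63, 83]


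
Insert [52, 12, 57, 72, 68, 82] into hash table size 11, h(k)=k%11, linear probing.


Insert 52: h=8 -> slot 8
Insert 12: h=1 -> slot 1
Insert 57: h=2 -> slot 2
Insert 72: h=6 -> slot 6
Insert 68: h=2, 1 probes -> slot 3
Insert 82: h=5 -> slot 5

Table: [None, 12, 57, 68, None, 82, 72, None, 52, None, None]


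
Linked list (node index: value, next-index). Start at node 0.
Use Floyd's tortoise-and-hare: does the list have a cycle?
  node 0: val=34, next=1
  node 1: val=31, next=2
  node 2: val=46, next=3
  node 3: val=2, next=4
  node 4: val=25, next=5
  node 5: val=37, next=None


Floyd's tortoise (slow, +1) and hare (fast, +2):
  init: slow=0, fast=0
  step 1: slow=1, fast=2
  step 2: slow=2, fast=4
  step 3: fast 4->5->None, no cycle

Cycle: no


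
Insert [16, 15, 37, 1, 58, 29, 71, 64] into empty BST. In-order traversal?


Insert 16: root
Insert 15: L from 16
Insert 37: R from 16
Insert 1: L from 16 -> L from 15
Insert 58: R from 16 -> R from 37
Insert 29: R from 16 -> L from 37
Insert 71: R from 16 -> R from 37 -> R from 58
Insert 64: R from 16 -> R from 37 -> R from 58 -> L from 71

In-order: [1, 15, 16, 29, 37, 58, 64, 71]


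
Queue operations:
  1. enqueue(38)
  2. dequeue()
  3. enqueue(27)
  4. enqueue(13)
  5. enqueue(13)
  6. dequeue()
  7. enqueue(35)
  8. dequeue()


enqueue(38) -> [38]
dequeue()->38, []
enqueue(27) -> [27]
enqueue(13) -> [27, 13]
enqueue(13) -> [27, 13, 13]
dequeue()->27, [13, 13]
enqueue(35) -> [13, 13, 35]
dequeue()->13, [13, 35]

Final queue: [13, 35]


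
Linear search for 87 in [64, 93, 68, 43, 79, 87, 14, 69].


i=0: 64!=87
i=1: 93!=87
i=2: 68!=87
i=3: 43!=87
i=4: 79!=87
i=5: 87==87 found!

Found at 5, 6 comps


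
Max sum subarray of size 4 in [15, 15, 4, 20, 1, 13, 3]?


[0:4]: 54
[1:5]: 40
[2:6]: 38
[3:7]: 37

Max: 54 at [0:4]


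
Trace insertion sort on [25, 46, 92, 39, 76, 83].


Initial: [25, 46, 92, 39, 76, 83]
Insert 46: [25, 46, 92, 39, 76, 83]
Insert 92: [25, 46, 92, 39, 76, 83]
Insert 39: [25, 39, 46, 92, 76, 83]
Insert 76: [25, 39, 46, 76, 92, 83]
Insert 83: [25, 39, 46, 76, 83, 92]

Sorted: [25, 39, 46, 76, 83, 92]


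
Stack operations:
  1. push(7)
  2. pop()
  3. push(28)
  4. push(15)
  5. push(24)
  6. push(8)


push(7) -> [7]
pop()->7, []
push(28) -> [28]
push(15) -> [28, 15]
push(24) -> [28, 15, 24]
push(8) -> [28, 15, 24, 8]

Final stack: [28, 15, 24, 8]


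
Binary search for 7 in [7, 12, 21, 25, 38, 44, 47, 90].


Step 1: lo=0, hi=7, mid=3, val=25
Step 2: lo=0, hi=2, mid=1, val=12
Step 3: lo=0, hi=0, mid=0, val=7

Found at index 0


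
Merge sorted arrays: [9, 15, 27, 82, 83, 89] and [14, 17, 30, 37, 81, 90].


Take 9 from A
Take 14 from B
Take 15 from A
Take 17 from B
Take 27 from A
Take 30 from B
Take 37 from B
Take 81 from B
Take 82 from A
Take 83 from A
Take 89 from A

Merged: [9, 14, 15, 17, 27, 30, 37, 81, 82, 83, 89, 90]


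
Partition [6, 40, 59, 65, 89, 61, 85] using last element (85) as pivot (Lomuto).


Pivot: 85
  6 <= 85: advance i (no swap)
  40 <= 85: advance i (no swap)
  59 <= 85: advance i (no swap)
  65 <= 85: advance i (no swap)
  61 <= 85: swap -> [6, 40, 59, 65, 61, 89, 85]
Place pivot at 5: [6, 40, 59, 65, 61, 85, 89]

Partitioned: [6, 40, 59, 65, 61, 85, 89]


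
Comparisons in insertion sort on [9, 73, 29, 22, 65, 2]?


Algorithm: insertion sort
Input: [9, 73, 29, 22, 65, 2]
Sorted: [2, 9, 22, 29, 65, 73]

13


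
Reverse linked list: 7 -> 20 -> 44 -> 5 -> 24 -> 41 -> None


Step 1: curr=7, set curr.next=prev(None) | reversed so far: 7
Step 2: curr=20, set curr.next=prev(7) | reversed so far: 20 -> 7
Step 3: curr=44, set curr.next=prev(20) | reversed so far: 44 -> 20 -> 7
Step 4: curr=5, set curr.next=prev(44) | reversed so far: 5 -> 44 -> 20 -> 7
Step 5: curr=24, set curr.next=prev(5) | reversed so far: 24 -> 5 -> 44 -> 20 -> 7
Step 6: curr=41, set curr.next=prev(24) | reversed so far: 41 -> 24 -> 5 -> 44 -> 20 -> 7

41 -> 24 -> 5 -> 44 -> 20 -> 7 -> None


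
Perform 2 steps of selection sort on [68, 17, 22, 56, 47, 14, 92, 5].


Initial: [68, 17, 22, 56, 47, 14, 92, 5]
Step 1: min=5 at 7
  Swap: [5, 17, 22, 56, 47, 14, 92, 68]
Step 2: min=14 at 5
  Swap: [5, 14, 22, 56, 47, 17, 92, 68]

After 2 steps: [5, 14, 22, 56, 47, 17, 92, 68]


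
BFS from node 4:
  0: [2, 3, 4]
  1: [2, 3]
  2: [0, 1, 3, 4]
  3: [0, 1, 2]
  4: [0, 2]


Visit 4, enqueue [0, 2]
Visit 0, enqueue [3]
Visit 2, enqueue [1]
Visit 3, enqueue []
Visit 1, enqueue []

BFS order: [4, 0, 2, 3, 1]


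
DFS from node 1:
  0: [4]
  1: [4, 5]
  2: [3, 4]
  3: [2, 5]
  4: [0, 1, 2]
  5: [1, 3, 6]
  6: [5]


Visit 1, push [5, 4]
Visit 4, push [2, 0]
Visit 0, push []
Visit 2, push [3]
Visit 3, push [5]
Visit 5, push [6]
Visit 6, push []

DFS order: [1, 4, 0, 2, 3, 5, 6]


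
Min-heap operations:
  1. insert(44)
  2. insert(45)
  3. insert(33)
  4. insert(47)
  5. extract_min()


insert(44) -> [44]
insert(45) -> [44, 45]
insert(33) -> [33, 45, 44]
insert(47) -> [33, 45, 44, 47]
extract_min()->33, [44, 45, 47]

Final heap: [44, 45, 47]


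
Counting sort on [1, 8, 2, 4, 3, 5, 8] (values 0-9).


Input: [1, 8, 2, 4, 3, 5, 8]
Counts: [0, 1, 1, 1, 1, 1, 0, 0, 2, 0]

Sorted: [1, 2, 3, 4, 5, 8, 8]


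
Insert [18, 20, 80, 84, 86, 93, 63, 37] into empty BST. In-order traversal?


Insert 18: root
Insert 20: R from 18
Insert 80: R from 18 -> R from 20
Insert 84: R from 18 -> R from 20 -> R from 80
Insert 86: R from 18 -> R from 20 -> R from 80 -> R from 84
Insert 93: R from 18 -> R from 20 -> R from 80 -> R from 84 -> R from 86
Insert 63: R from 18 -> R from 20 -> L from 80
Insert 37: R from 18 -> R from 20 -> L from 80 -> L from 63

In-order: [18, 20, 37, 63, 80, 84, 86, 93]


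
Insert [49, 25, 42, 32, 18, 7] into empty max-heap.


Insert 49: [49]
Insert 25: [49, 25]
Insert 42: [49, 25, 42]
Insert 32: [49, 32, 42, 25]
Insert 18: [49, 32, 42, 25, 18]
Insert 7: [49, 32, 42, 25, 18, 7]

Final heap: [49, 32, 42, 25, 18, 7]


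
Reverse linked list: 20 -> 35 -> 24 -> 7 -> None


Step 1: curr=20, set curr.next=prev(None) | reversed so far: 20
Step 2: curr=35, set curr.next=prev(20) | reversed so far: 35 -> 20
Step 3: curr=24, set curr.next=prev(35) | reversed so far: 24 -> 35 -> 20
Step 4: curr=7, set curr.next=prev(24) | reversed so far: 7 -> 24 -> 35 -> 20

7 -> 24 -> 35 -> 20 -> None


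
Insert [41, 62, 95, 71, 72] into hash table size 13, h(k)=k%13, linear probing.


Insert 41: h=2 -> slot 2
Insert 62: h=10 -> slot 10
Insert 95: h=4 -> slot 4
Insert 71: h=6 -> slot 6
Insert 72: h=7 -> slot 7

Table: [None, None, 41, None, 95, None, 71, 72, None, None, 62, None, None]


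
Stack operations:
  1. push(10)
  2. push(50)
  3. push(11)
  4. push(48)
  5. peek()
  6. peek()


push(10) -> [10]
push(50) -> [10, 50]
push(11) -> [10, 50, 11]
push(48) -> [10, 50, 11, 48]
peek()->48
peek()->48

Final stack: [10, 50, 11, 48]


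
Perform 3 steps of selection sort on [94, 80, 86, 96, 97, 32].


Initial: [94, 80, 86, 96, 97, 32]
Step 1: min=32 at 5
  Swap: [32, 80, 86, 96, 97, 94]
Step 2: min=80 at 1
  Swap: [32, 80, 86, 96, 97, 94]
Step 3: min=86 at 2
  Swap: [32, 80, 86, 96, 97, 94]

After 3 steps: [32, 80, 86, 96, 97, 94]


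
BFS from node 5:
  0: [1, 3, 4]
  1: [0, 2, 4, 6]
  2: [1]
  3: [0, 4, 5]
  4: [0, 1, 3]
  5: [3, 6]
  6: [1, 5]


Visit 5, enqueue [3, 6]
Visit 3, enqueue [0, 4]
Visit 6, enqueue [1]
Visit 0, enqueue []
Visit 4, enqueue []
Visit 1, enqueue [2]
Visit 2, enqueue []

BFS order: [5, 3, 6, 0, 4, 1, 2]


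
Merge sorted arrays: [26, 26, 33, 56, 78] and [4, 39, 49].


Take 4 from B
Take 26 from A
Take 26 from A
Take 33 from A
Take 39 from B
Take 49 from B

Merged: [4, 26, 26, 33, 39, 49, 56, 78]


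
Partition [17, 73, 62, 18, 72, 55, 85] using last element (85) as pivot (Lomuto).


Pivot: 85
  17 <= 85: advance i (no swap)
  73 <= 85: advance i (no swap)
  62 <= 85: advance i (no swap)
  18 <= 85: advance i (no swap)
  72 <= 85: advance i (no swap)
  55 <= 85: advance i (no swap)
Place pivot at 6: [17, 73, 62, 18, 72, 55, 85]

Partitioned: [17, 73, 62, 18, 72, 55, 85]


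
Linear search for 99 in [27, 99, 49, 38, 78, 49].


i=0: 27!=99
i=1: 99==99 found!

Found at 1, 2 comps


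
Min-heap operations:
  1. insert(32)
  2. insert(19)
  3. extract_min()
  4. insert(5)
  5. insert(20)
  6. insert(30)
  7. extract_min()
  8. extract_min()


insert(32) -> [32]
insert(19) -> [19, 32]
extract_min()->19, [32]
insert(5) -> [5, 32]
insert(20) -> [5, 32, 20]
insert(30) -> [5, 30, 20, 32]
extract_min()->5, [20, 30, 32]
extract_min()->20, [30, 32]

Final heap: [30, 32]


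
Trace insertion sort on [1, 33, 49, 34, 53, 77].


Initial: [1, 33, 49, 34, 53, 77]
Insert 33: [1, 33, 49, 34, 53, 77]
Insert 49: [1, 33, 49, 34, 53, 77]
Insert 34: [1, 33, 34, 49, 53, 77]
Insert 53: [1, 33, 34, 49, 53, 77]
Insert 77: [1, 33, 34, 49, 53, 77]

Sorted: [1, 33, 34, 49, 53, 77]


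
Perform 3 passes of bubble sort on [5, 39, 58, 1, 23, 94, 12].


Initial: [5, 39, 58, 1, 23, 94, 12]
Pass 1: [5, 39, 1, 23, 58, 12, 94] (3 swaps)
Pass 2: [5, 1, 23, 39, 12, 58, 94] (3 swaps)
Pass 3: [1, 5, 23, 12, 39, 58, 94] (2 swaps)

After 3 passes: [1, 5, 23, 12, 39, 58, 94]


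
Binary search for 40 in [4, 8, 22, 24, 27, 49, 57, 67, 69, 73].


Step 1: lo=0, hi=9, mid=4, val=27
Step 2: lo=5, hi=9, mid=7, val=67
Step 3: lo=5, hi=6, mid=5, val=49

Not found


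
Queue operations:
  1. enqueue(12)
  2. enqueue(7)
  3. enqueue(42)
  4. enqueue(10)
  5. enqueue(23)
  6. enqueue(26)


enqueue(12) -> [12]
enqueue(7) -> [12, 7]
enqueue(42) -> [12, 7, 42]
enqueue(10) -> [12, 7, 42, 10]
enqueue(23) -> [12, 7, 42, 10, 23]
enqueue(26) -> [12, 7, 42, 10, 23, 26]

Final queue: [12, 7, 42, 10, 23, 26]


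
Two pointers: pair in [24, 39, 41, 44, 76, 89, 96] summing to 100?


lo=0(24)+hi=6(96)=120
lo=0(24)+hi=5(89)=113
lo=0(24)+hi=4(76)=100

Yes: 24+76=100


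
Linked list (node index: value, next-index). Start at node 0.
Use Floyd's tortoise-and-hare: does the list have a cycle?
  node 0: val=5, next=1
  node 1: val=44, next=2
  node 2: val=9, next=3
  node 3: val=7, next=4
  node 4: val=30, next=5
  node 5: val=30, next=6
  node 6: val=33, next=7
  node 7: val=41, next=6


Floyd's tortoise (slow, +1) and hare (fast, +2):
  init: slow=0, fast=0
  step 1: slow=1, fast=2
  step 2: slow=2, fast=4
  step 3: slow=3, fast=6
  step 4: slow=4, fast=6
  step 5: slow=5, fast=6
  step 6: slow=6, fast=6
  slow == fast at node 6: cycle detected

Cycle: yes


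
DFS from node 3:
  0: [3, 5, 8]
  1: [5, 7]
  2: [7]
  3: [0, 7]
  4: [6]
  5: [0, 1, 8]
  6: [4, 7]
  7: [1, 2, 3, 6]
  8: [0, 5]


Visit 3, push [7, 0]
Visit 0, push [8, 5]
Visit 5, push [8, 1]
Visit 1, push [7]
Visit 7, push [6, 2]
Visit 2, push []
Visit 6, push [4]
Visit 4, push []
Visit 8, push []

DFS order: [3, 0, 5, 1, 7, 2, 6, 4, 8]


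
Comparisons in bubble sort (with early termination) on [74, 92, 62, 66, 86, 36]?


Algorithm: bubble sort (with early termination)
Input: [74, 92, 62, 66, 86, 36]
Sorted: [36, 62, 66, 74, 86, 92]

15


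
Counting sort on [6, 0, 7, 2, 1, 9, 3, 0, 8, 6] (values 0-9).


Input: [6, 0, 7, 2, 1, 9, 3, 0, 8, 6]
Counts: [2, 1, 1, 1, 0, 0, 2, 1, 1, 1]

Sorted: [0, 0, 1, 2, 3, 6, 6, 7, 8, 9]


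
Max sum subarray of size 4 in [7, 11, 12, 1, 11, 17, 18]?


[0:4]: 31
[1:5]: 35
[2:6]: 41
[3:7]: 47

Max: 47 at [3:7]


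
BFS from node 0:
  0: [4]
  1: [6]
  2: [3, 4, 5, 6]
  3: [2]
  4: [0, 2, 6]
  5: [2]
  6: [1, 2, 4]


Visit 0, enqueue [4]
Visit 4, enqueue [2, 6]
Visit 2, enqueue [3, 5]
Visit 6, enqueue [1]
Visit 3, enqueue []
Visit 5, enqueue []
Visit 1, enqueue []

BFS order: [0, 4, 2, 6, 3, 5, 1]


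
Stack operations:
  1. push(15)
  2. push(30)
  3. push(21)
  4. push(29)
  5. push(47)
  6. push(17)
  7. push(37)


push(15) -> [15]
push(30) -> [15, 30]
push(21) -> [15, 30, 21]
push(29) -> [15, 30, 21, 29]
push(47) -> [15, 30, 21, 29, 47]
push(17) -> [15, 30, 21, 29, 47, 17]
push(37) -> [15, 30, 21, 29, 47, 17, 37]

Final stack: [15, 30, 21, 29, 47, 17, 37]


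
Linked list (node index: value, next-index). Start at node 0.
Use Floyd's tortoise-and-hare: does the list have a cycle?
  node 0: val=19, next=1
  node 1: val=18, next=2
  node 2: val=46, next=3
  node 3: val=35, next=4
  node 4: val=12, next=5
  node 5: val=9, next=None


Floyd's tortoise (slow, +1) and hare (fast, +2):
  init: slow=0, fast=0
  step 1: slow=1, fast=2
  step 2: slow=2, fast=4
  step 3: fast 4->5->None, no cycle

Cycle: no


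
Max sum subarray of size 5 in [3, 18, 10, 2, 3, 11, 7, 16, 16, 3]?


[0:5]: 36
[1:6]: 44
[2:7]: 33
[3:8]: 39
[4:9]: 53
[5:10]: 53

Max: 53 at [4:9]


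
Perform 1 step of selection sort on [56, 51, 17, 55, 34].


Initial: [56, 51, 17, 55, 34]
Step 1: min=17 at 2
  Swap: [17, 51, 56, 55, 34]

After 1 step: [17, 51, 56, 55, 34]


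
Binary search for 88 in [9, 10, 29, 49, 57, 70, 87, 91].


Step 1: lo=0, hi=7, mid=3, val=49
Step 2: lo=4, hi=7, mid=5, val=70
Step 3: lo=6, hi=7, mid=6, val=87
Step 4: lo=7, hi=7, mid=7, val=91

Not found


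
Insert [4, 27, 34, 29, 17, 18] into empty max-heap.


Insert 4: [4]
Insert 27: [27, 4]
Insert 34: [34, 4, 27]
Insert 29: [34, 29, 27, 4]
Insert 17: [34, 29, 27, 4, 17]
Insert 18: [34, 29, 27, 4, 17, 18]

Final heap: [34, 29, 27, 4, 17, 18]


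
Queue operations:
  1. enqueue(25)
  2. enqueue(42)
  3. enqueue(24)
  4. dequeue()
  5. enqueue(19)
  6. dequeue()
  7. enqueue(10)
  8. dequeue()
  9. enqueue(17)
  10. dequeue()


enqueue(25) -> [25]
enqueue(42) -> [25, 42]
enqueue(24) -> [25, 42, 24]
dequeue()->25, [42, 24]
enqueue(19) -> [42, 24, 19]
dequeue()->42, [24, 19]
enqueue(10) -> [24, 19, 10]
dequeue()->24, [19, 10]
enqueue(17) -> [19, 10, 17]
dequeue()->19, [10, 17]

Final queue: [10, 17]


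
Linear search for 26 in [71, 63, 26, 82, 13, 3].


i=0: 71!=26
i=1: 63!=26
i=2: 26==26 found!

Found at 2, 3 comps


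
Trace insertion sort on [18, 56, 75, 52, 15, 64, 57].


Initial: [18, 56, 75, 52, 15, 64, 57]
Insert 56: [18, 56, 75, 52, 15, 64, 57]
Insert 75: [18, 56, 75, 52, 15, 64, 57]
Insert 52: [18, 52, 56, 75, 15, 64, 57]
Insert 15: [15, 18, 52, 56, 75, 64, 57]
Insert 64: [15, 18, 52, 56, 64, 75, 57]
Insert 57: [15, 18, 52, 56, 57, 64, 75]

Sorted: [15, 18, 52, 56, 57, 64, 75]


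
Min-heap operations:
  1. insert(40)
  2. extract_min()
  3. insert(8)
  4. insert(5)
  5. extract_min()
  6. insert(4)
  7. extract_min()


insert(40) -> [40]
extract_min()->40, []
insert(8) -> [8]
insert(5) -> [5, 8]
extract_min()->5, [8]
insert(4) -> [4, 8]
extract_min()->4, [8]

Final heap: [8]


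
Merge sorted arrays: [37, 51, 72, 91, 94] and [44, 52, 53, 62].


Take 37 from A
Take 44 from B
Take 51 from A
Take 52 from B
Take 53 from B
Take 62 from B

Merged: [37, 44, 51, 52, 53, 62, 72, 91, 94]


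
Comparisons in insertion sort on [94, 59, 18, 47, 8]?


Algorithm: insertion sort
Input: [94, 59, 18, 47, 8]
Sorted: [8, 18, 47, 59, 94]

10


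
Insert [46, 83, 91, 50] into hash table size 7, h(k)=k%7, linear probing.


Insert 46: h=4 -> slot 4
Insert 83: h=6 -> slot 6
Insert 91: h=0 -> slot 0
Insert 50: h=1 -> slot 1

Table: [91, 50, None, None, 46, None, 83]


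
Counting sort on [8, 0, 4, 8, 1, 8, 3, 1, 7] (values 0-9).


Input: [8, 0, 4, 8, 1, 8, 3, 1, 7]
Counts: [1, 2, 0, 1, 1, 0, 0, 1, 3, 0]

Sorted: [0, 1, 1, 3, 4, 7, 8, 8, 8]


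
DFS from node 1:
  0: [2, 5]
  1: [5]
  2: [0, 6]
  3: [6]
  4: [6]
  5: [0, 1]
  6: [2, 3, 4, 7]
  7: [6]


Visit 1, push [5]
Visit 5, push [0]
Visit 0, push [2]
Visit 2, push [6]
Visit 6, push [7, 4, 3]
Visit 3, push []
Visit 4, push []
Visit 7, push []

DFS order: [1, 5, 0, 2, 6, 3, 4, 7]


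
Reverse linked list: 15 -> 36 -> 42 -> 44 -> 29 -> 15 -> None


Step 1: curr=15, set curr.next=prev(None) | reversed so far: 15
Step 2: curr=36, set curr.next=prev(15) | reversed so far: 36 -> 15
Step 3: curr=42, set curr.next=prev(36) | reversed so far: 42 -> 36 -> 15
Step 4: curr=44, set curr.next=prev(42) | reversed so far: 44 -> 42 -> 36 -> 15
Step 5: curr=29, set curr.next=prev(44) | reversed so far: 29 -> 44 -> 42 -> 36 -> 15
Step 6: curr=15, set curr.next=prev(29) | reversed so far: 15 -> 29 -> 44 -> 42 -> 36 -> 15

15 -> 29 -> 44 -> 42 -> 36 -> 15 -> None


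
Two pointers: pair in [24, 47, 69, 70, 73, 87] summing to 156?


lo=0(24)+hi=5(87)=111
lo=1(47)+hi=5(87)=134
lo=2(69)+hi=5(87)=156

Yes: 69+87=156


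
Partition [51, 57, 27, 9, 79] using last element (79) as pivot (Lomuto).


Pivot: 79
  51 <= 79: advance i (no swap)
  57 <= 79: advance i (no swap)
  27 <= 79: advance i (no swap)
  9 <= 79: advance i (no swap)
Place pivot at 4: [51, 57, 27, 9, 79]

Partitioned: [51, 57, 27, 9, 79]


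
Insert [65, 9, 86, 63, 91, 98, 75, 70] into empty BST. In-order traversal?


Insert 65: root
Insert 9: L from 65
Insert 86: R from 65
Insert 63: L from 65 -> R from 9
Insert 91: R from 65 -> R from 86
Insert 98: R from 65 -> R from 86 -> R from 91
Insert 75: R from 65 -> L from 86
Insert 70: R from 65 -> L from 86 -> L from 75

In-order: [9, 63, 65, 70, 75, 86, 91, 98]


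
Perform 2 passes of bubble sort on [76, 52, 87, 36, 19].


Initial: [76, 52, 87, 36, 19]
Pass 1: [52, 76, 36, 19, 87] (3 swaps)
Pass 2: [52, 36, 19, 76, 87] (2 swaps)

After 2 passes: [52, 36, 19, 76, 87]


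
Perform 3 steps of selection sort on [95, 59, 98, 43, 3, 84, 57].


Initial: [95, 59, 98, 43, 3, 84, 57]
Step 1: min=3 at 4
  Swap: [3, 59, 98, 43, 95, 84, 57]
Step 2: min=43 at 3
  Swap: [3, 43, 98, 59, 95, 84, 57]
Step 3: min=57 at 6
  Swap: [3, 43, 57, 59, 95, 84, 98]

After 3 steps: [3, 43, 57, 59, 95, 84, 98]


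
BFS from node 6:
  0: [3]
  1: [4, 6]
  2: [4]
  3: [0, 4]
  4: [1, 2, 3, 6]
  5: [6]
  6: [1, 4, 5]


Visit 6, enqueue [1, 4, 5]
Visit 1, enqueue []
Visit 4, enqueue [2, 3]
Visit 5, enqueue []
Visit 2, enqueue []
Visit 3, enqueue [0]
Visit 0, enqueue []

BFS order: [6, 1, 4, 5, 2, 3, 0]


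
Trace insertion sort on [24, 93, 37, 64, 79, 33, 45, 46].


Initial: [24, 93, 37, 64, 79, 33, 45, 46]
Insert 93: [24, 93, 37, 64, 79, 33, 45, 46]
Insert 37: [24, 37, 93, 64, 79, 33, 45, 46]
Insert 64: [24, 37, 64, 93, 79, 33, 45, 46]
Insert 79: [24, 37, 64, 79, 93, 33, 45, 46]
Insert 33: [24, 33, 37, 64, 79, 93, 45, 46]
Insert 45: [24, 33, 37, 45, 64, 79, 93, 46]
Insert 46: [24, 33, 37, 45, 46, 64, 79, 93]

Sorted: [24, 33, 37, 45, 46, 64, 79, 93]


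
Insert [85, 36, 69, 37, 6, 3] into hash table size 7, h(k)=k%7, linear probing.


Insert 85: h=1 -> slot 1
Insert 36: h=1, 1 probes -> slot 2
Insert 69: h=6 -> slot 6
Insert 37: h=2, 1 probes -> slot 3
Insert 6: h=6, 1 probes -> slot 0
Insert 3: h=3, 1 probes -> slot 4

Table: [6, 85, 36, 37, 3, None, 69]


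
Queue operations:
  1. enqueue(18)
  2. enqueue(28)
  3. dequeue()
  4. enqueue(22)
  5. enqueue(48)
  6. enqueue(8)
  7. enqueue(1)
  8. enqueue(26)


enqueue(18) -> [18]
enqueue(28) -> [18, 28]
dequeue()->18, [28]
enqueue(22) -> [28, 22]
enqueue(48) -> [28, 22, 48]
enqueue(8) -> [28, 22, 48, 8]
enqueue(1) -> [28, 22, 48, 8, 1]
enqueue(26) -> [28, 22, 48, 8, 1, 26]

Final queue: [28, 22, 48, 8, 1, 26]


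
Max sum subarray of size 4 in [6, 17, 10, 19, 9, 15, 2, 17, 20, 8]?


[0:4]: 52
[1:5]: 55
[2:6]: 53
[3:7]: 45
[4:8]: 43
[5:9]: 54
[6:10]: 47

Max: 55 at [1:5]


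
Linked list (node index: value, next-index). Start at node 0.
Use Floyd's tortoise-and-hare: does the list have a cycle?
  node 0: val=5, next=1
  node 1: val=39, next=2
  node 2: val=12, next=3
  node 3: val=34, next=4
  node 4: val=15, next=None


Floyd's tortoise (slow, +1) and hare (fast, +2):
  init: slow=0, fast=0
  step 1: slow=1, fast=2
  step 2: slow=2, fast=4
  step 3: fast -> None, no cycle

Cycle: no


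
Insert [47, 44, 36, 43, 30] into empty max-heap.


Insert 47: [47]
Insert 44: [47, 44]
Insert 36: [47, 44, 36]
Insert 43: [47, 44, 36, 43]
Insert 30: [47, 44, 36, 43, 30]

Final heap: [47, 44, 36, 43, 30]


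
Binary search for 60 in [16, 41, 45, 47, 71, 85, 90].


Step 1: lo=0, hi=6, mid=3, val=47
Step 2: lo=4, hi=6, mid=5, val=85
Step 3: lo=4, hi=4, mid=4, val=71

Not found


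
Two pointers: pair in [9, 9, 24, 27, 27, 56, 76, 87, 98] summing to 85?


lo=0(9)+hi=8(98)=107
lo=0(9)+hi=7(87)=96
lo=0(9)+hi=6(76)=85

Yes: 9+76=85


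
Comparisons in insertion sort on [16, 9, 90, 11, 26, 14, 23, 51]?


Algorithm: insertion sort
Input: [16, 9, 90, 11, 26, 14, 23, 51]
Sorted: [9, 11, 14, 16, 23, 26, 51, 90]

16


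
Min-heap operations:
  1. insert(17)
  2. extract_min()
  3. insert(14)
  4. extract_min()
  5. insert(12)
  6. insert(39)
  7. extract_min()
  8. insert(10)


insert(17) -> [17]
extract_min()->17, []
insert(14) -> [14]
extract_min()->14, []
insert(12) -> [12]
insert(39) -> [12, 39]
extract_min()->12, [39]
insert(10) -> [10, 39]

Final heap: [10, 39]


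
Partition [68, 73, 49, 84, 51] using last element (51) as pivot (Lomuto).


Pivot: 51
  49 <= 51: swap -> [49, 73, 68, 84, 51]
Place pivot at 1: [49, 51, 68, 84, 73]

Partitioned: [49, 51, 68, 84, 73]


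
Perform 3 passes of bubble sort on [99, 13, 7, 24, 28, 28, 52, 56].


Initial: [99, 13, 7, 24, 28, 28, 52, 56]
Pass 1: [13, 7, 24, 28, 28, 52, 56, 99] (7 swaps)
Pass 2: [7, 13, 24, 28, 28, 52, 56, 99] (1 swaps)
Pass 3: [7, 13, 24, 28, 28, 52, 56, 99] (0 swaps)

After 3 passes: [7, 13, 24, 28, 28, 52, 56, 99]


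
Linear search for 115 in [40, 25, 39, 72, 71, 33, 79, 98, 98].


i=0: 40!=115
i=1: 25!=115
i=2: 39!=115
i=3: 72!=115
i=4: 71!=115
i=5: 33!=115
i=6: 79!=115
i=7: 98!=115
i=8: 98!=115

Not found, 9 comps


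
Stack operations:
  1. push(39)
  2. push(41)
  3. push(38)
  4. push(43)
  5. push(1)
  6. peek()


push(39) -> [39]
push(41) -> [39, 41]
push(38) -> [39, 41, 38]
push(43) -> [39, 41, 38, 43]
push(1) -> [39, 41, 38, 43, 1]
peek()->1

Final stack: [39, 41, 38, 43, 1]


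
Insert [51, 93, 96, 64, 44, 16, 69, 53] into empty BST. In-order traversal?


Insert 51: root
Insert 93: R from 51
Insert 96: R from 51 -> R from 93
Insert 64: R from 51 -> L from 93
Insert 44: L from 51
Insert 16: L from 51 -> L from 44
Insert 69: R from 51 -> L from 93 -> R from 64
Insert 53: R from 51 -> L from 93 -> L from 64

In-order: [16, 44, 51, 53, 64, 69, 93, 96]


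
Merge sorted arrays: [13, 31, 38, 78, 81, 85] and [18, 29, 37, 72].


Take 13 from A
Take 18 from B
Take 29 from B
Take 31 from A
Take 37 from B
Take 38 from A
Take 72 from B

Merged: [13, 18, 29, 31, 37, 38, 72, 78, 81, 85]


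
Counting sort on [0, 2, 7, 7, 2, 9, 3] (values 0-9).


Input: [0, 2, 7, 7, 2, 9, 3]
Counts: [1, 0, 2, 1, 0, 0, 0, 2, 0, 1]

Sorted: [0, 2, 2, 3, 7, 7, 9]


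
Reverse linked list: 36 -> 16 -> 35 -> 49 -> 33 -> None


Step 1: curr=36, set curr.next=prev(None) | reversed so far: 36
Step 2: curr=16, set curr.next=prev(36) | reversed so far: 16 -> 36
Step 3: curr=35, set curr.next=prev(16) | reversed so far: 35 -> 16 -> 36
Step 4: curr=49, set curr.next=prev(35) | reversed so far: 49 -> 35 -> 16 -> 36
Step 5: curr=33, set curr.next=prev(49) | reversed so far: 33 -> 49 -> 35 -> 16 -> 36

33 -> 49 -> 35 -> 16 -> 36 -> None


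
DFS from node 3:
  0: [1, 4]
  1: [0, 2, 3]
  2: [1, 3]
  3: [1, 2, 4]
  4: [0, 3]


Visit 3, push [4, 2, 1]
Visit 1, push [2, 0]
Visit 0, push [4]
Visit 4, push []
Visit 2, push []

DFS order: [3, 1, 0, 4, 2]


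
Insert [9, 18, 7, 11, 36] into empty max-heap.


Insert 9: [9]
Insert 18: [18, 9]
Insert 7: [18, 9, 7]
Insert 11: [18, 11, 7, 9]
Insert 36: [36, 18, 7, 9, 11]

Final heap: [36, 18, 7, 9, 11]


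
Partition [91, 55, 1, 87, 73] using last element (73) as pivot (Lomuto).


Pivot: 73
  55 <= 73: swap -> [55, 91, 1, 87, 73]
  1 <= 73: swap -> [55, 1, 91, 87, 73]
Place pivot at 2: [55, 1, 73, 87, 91]

Partitioned: [55, 1, 73, 87, 91]


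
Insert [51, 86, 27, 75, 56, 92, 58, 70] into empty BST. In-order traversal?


Insert 51: root
Insert 86: R from 51
Insert 27: L from 51
Insert 75: R from 51 -> L from 86
Insert 56: R from 51 -> L from 86 -> L from 75
Insert 92: R from 51 -> R from 86
Insert 58: R from 51 -> L from 86 -> L from 75 -> R from 56
Insert 70: R from 51 -> L from 86 -> L from 75 -> R from 56 -> R from 58

In-order: [27, 51, 56, 58, 70, 75, 86, 92]


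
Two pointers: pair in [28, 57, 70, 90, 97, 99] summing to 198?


lo=0(28)+hi=5(99)=127
lo=1(57)+hi=5(99)=156
lo=2(70)+hi=5(99)=169
lo=3(90)+hi=5(99)=189
lo=4(97)+hi=5(99)=196

No pair found


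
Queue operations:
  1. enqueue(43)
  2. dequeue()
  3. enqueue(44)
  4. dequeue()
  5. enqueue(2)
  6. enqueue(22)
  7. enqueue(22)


enqueue(43) -> [43]
dequeue()->43, []
enqueue(44) -> [44]
dequeue()->44, []
enqueue(2) -> [2]
enqueue(22) -> [2, 22]
enqueue(22) -> [2, 22, 22]

Final queue: [2, 22, 22]


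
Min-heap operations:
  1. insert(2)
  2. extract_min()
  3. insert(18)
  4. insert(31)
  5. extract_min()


insert(2) -> [2]
extract_min()->2, []
insert(18) -> [18]
insert(31) -> [18, 31]
extract_min()->18, [31]

Final heap: [31]


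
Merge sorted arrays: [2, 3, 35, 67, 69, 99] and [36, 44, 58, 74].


Take 2 from A
Take 3 from A
Take 35 from A
Take 36 from B
Take 44 from B
Take 58 from B
Take 67 from A
Take 69 from A
Take 74 from B

Merged: [2, 3, 35, 36, 44, 58, 67, 69, 74, 99]


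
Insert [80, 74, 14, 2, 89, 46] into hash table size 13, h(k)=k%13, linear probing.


Insert 80: h=2 -> slot 2
Insert 74: h=9 -> slot 9
Insert 14: h=1 -> slot 1
Insert 2: h=2, 1 probes -> slot 3
Insert 89: h=11 -> slot 11
Insert 46: h=7 -> slot 7

Table: [None, 14, 80, 2, None, None, None, 46, None, 74, None, 89, None]


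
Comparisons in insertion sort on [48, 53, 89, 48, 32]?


Algorithm: insertion sort
Input: [48, 53, 89, 48, 32]
Sorted: [32, 48, 48, 53, 89]

9


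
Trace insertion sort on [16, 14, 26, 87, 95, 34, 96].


Initial: [16, 14, 26, 87, 95, 34, 96]
Insert 14: [14, 16, 26, 87, 95, 34, 96]
Insert 26: [14, 16, 26, 87, 95, 34, 96]
Insert 87: [14, 16, 26, 87, 95, 34, 96]
Insert 95: [14, 16, 26, 87, 95, 34, 96]
Insert 34: [14, 16, 26, 34, 87, 95, 96]
Insert 96: [14, 16, 26, 34, 87, 95, 96]

Sorted: [14, 16, 26, 34, 87, 95, 96]


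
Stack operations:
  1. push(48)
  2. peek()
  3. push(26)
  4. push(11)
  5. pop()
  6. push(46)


push(48) -> [48]
peek()->48
push(26) -> [48, 26]
push(11) -> [48, 26, 11]
pop()->11, [48, 26]
push(46) -> [48, 26, 46]

Final stack: [48, 26, 46]


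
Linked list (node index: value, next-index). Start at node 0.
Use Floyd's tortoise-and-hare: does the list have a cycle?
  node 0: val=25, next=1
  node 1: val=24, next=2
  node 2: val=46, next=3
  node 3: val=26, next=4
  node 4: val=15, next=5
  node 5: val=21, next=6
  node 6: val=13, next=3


Floyd's tortoise (slow, +1) and hare (fast, +2):
  init: slow=0, fast=0
  step 1: slow=1, fast=2
  step 2: slow=2, fast=4
  step 3: slow=3, fast=6
  step 4: slow=4, fast=4
  slow == fast at node 4: cycle detected

Cycle: yes
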